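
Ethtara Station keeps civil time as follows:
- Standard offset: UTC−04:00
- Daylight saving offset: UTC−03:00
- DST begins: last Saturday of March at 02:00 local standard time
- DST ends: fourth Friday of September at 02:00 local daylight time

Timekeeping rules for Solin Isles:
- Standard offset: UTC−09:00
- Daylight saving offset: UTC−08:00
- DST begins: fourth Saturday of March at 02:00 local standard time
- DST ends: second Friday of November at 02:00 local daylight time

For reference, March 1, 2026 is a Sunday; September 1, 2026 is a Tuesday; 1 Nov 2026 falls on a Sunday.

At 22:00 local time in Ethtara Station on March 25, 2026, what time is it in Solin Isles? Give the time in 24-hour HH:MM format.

17:00

1 March 2026 is a Sunday, so Saturdays fall on 7, 14, 21, 28; the last is March 28.
1 September 2026 is a Tuesday, so the first Friday is September 4 and the fourth is September 25.
March 25, 2026 does not fall between 28 March and 25 September, so daylight saving is not in effect and Ethtara Station is at UTC−04:00.
22:00 Ethtara Station + 4h = 02:00 UTC (rolling into the next day, 26 March 2026).
1 March 2026 is a Sunday, so the first Saturday is March 7 and the fourth is March 28.
1 November 2026 is a Sunday, so the first Friday is November 6 and the second is November 13.
At the standard offset (UTC−09:00), 02:00 UTC − 9h = 17:00 Solin Isles standard time (rolling into the previous day, 25 March 2026).
The standard-time date in Solin Isles, March 25, 2026, does not fall between 28 March and 13 November, so daylight saving is not in effect and Solin Isles is at UTC−09:00.
02:00 UTC − 9h = 17:00 Solin Isles (rolling into the previous day, 25 March 2026).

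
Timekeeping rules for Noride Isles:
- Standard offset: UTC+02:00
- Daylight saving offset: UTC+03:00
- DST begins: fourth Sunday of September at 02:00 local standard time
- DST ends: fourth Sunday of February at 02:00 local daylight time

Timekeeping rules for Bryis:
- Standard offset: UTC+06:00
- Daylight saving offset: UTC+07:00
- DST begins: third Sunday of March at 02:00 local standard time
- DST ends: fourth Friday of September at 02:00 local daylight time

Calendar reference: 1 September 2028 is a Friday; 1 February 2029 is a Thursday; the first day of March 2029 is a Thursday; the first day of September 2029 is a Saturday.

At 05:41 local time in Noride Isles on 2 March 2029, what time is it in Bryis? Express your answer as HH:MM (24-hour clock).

1 September 2028 is a Friday, so the first Sunday is September 3 and the fourth is September 24.
1 February 2029 is a Thursday, so the first Sunday is February 4 and the fourth is February 25.
2 March 2029 is outside the daylight-saving period (24 September 2028 – 25 February 2029), so Noride Isles is on standard time, UTC+02:00.
05:41 Noride Isles − 2h = 03:41 UTC.
1 March 2029 is a Thursday, so the first Sunday is March 4 and the third is March 18.
1 September 2029 is a Saturday, so the first Friday is September 7 and the fourth is September 28.
At the standard offset (UTC+06:00), 03:41 UTC + 6h = 09:41 Bryis standard time.
The standard-time date in Bryis, 2 March 2029, is outside the daylight-saving period (18 March – 28 September), so Bryis is on standard time, UTC+06:00.
03:41 UTC + 6h = 09:41 Bryis.

09:41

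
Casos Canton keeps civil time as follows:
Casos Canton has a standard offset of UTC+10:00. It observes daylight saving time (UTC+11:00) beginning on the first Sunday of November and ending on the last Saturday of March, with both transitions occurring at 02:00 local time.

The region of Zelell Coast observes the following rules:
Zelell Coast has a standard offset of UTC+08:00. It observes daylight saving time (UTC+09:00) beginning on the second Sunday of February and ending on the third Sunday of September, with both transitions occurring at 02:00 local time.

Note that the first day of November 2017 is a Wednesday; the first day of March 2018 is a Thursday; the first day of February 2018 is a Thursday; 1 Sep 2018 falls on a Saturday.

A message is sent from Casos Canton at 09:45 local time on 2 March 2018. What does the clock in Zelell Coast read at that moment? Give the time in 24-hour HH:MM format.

07:45

1 November 2017 is a Wednesday, so the first Sunday is November 5.
1 March 2018 is a Thursday, so Saturdays fall on 3, 10, 17, 24, 31; the last is March 31.
2 March 2018 falls between 5 November 2017 and 31 March 2018, so daylight saving is in effect and Casos Canton is at UTC+11:00.
09:45 Casos Canton − 11h = 22:45 UTC (rolling into the previous day, 1 March 2018).
1 February 2018 is a Thursday, so the first Sunday is February 4 and the second is February 11.
1 September 2018 is a Saturday, so the first Sunday is September 2 and the third is September 16.
At the standard offset (UTC+08:00), 22:45 UTC + 8h = 06:45 Zelell Coast standard time (rolling into the next day, 2 March 2018).
The standard-time date in Zelell Coast, 2 March 2018, lies within the daylight-saving period (11 February – 16 September), so Zelell Coast is on daylight time, UTC+09:00.
22:45 UTC + 9h = 07:45 Zelell Coast (rolling into the next day, 2 March 2018).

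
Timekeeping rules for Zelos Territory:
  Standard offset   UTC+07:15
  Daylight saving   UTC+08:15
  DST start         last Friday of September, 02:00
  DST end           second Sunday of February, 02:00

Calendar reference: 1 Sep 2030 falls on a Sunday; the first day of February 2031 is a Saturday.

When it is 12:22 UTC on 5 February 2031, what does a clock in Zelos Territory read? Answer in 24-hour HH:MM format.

20:37

1 September 2030 is a Sunday, so Fridays fall on 6, 13, 20, 27; the last is September 27.
1 February 2031 is a Saturday, so the first Sunday is February 2 and the second is February 9.
At the standard offset (UTC+07:15), 12:22 UTC + 7h15m = 19:37 Zelos Territory standard time.
The standard-time date in Zelos Territory, 5 February 2031, falls between 27 September 2030 and 9 February 2031, so daylight saving is in effect and Zelos Territory is at UTC+08:15.
12:22 UTC + 8h15m = 20:37 local.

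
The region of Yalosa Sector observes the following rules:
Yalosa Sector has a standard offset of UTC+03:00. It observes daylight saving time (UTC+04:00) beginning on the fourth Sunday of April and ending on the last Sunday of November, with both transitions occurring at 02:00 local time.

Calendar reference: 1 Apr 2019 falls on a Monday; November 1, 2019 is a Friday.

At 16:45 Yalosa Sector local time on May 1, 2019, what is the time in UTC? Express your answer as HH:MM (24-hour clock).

12:45

1 April 2019 is a Monday, so the first Sunday is April 7 and the fourth is April 28.
1 November 2019 is a Friday, so Sundays fall on 3, 10, 17, 24; the last is November 24.
May 1, 2019 falls between 28 April and 24 November, so daylight saving is in effect and Yalosa Sector is at UTC+04:00.
16:45 local − 4h = 12:45 UTC.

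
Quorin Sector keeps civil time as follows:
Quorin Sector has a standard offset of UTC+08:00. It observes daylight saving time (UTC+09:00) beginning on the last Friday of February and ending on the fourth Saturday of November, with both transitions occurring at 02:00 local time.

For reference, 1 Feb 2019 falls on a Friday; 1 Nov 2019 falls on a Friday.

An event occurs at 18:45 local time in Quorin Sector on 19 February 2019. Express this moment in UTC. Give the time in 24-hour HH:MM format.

1 February 2019 is a Friday, so Fridays fall on 1, 8, 15, 22; the last is February 22.
1 November 2019 is a Friday, so the first Saturday is November 2 and the fourth is November 23.
19 February 2019 is outside the daylight-saving period (22 February – 23 November), so Quorin Sector is on standard time, UTC+08:00.
18:45 local − 8h = 10:45 UTC.

10:45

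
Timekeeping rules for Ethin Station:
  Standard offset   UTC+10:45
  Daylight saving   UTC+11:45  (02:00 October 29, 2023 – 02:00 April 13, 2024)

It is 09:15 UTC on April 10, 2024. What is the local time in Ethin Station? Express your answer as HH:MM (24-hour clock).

At the standard offset (UTC+10:45), 09:15 UTC + 10h45m = 20:00 Ethin Station standard time.
The standard-time date in Ethin Station, April 10, 2024, falls between 29 October 2023 and 13 April 2024, so daylight saving is in effect and Ethin Station is at UTC+11:45.
09:15 UTC + 11h45m = 21:00 local.

21:00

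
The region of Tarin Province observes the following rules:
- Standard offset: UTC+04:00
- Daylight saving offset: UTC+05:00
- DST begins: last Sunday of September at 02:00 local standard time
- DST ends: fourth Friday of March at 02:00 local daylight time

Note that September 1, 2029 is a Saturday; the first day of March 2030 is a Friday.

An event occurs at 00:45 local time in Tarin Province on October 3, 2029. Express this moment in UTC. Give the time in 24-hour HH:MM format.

19:45

1 September 2029 is a Saturday, so Sundays fall on 2, 9, 16, 23, 30; the last is September 30.
1 March 2030 is a Friday, so the first Friday is March 1 and the fourth is March 22.
October 3, 2029 lies within the daylight-saving period (30 September 2029 – 22 March 2030), so Tarin Province is on daylight time, UTC+05:00.
00:45 local − 5h = 19:45 UTC (rolling into the previous day, 2 October 2029).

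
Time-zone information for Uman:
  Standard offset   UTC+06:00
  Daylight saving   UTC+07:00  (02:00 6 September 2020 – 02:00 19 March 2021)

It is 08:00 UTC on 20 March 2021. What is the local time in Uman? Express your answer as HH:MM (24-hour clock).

14:00

At the standard offset (UTC+06:00), 08:00 UTC + 6h = 14:00 Uman standard time.
The standard-time date in Uman, 20 March 2021, is outside the daylight-saving period (6 September 2020 – 19 March 2021), so Uman is on standard time, UTC+06:00.
08:00 UTC + 6h = 14:00 local.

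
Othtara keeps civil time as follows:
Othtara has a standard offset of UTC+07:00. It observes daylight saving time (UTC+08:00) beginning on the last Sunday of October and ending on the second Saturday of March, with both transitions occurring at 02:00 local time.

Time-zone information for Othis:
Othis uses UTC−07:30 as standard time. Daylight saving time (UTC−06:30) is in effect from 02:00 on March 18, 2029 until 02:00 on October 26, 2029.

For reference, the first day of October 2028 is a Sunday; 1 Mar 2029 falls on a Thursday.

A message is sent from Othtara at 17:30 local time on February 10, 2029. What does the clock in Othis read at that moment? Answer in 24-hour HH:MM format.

1 October 2028 is a Sunday, so Sundays fall on 1, 8, 15, 22, 29; the last is October 29.
1 March 2029 is a Thursday, so the first Saturday is March 3 and the second is March 10.
February 10, 2029 lies within the daylight-saving period (29 October 2028 – 10 March 2029), so Othtara is on daylight time, UTC+08:00.
17:30 Othtara − 8h = 09:30 UTC.
At the standard offset (UTC−07:30), 09:30 UTC − 7h30m = 02:00 Othis standard time.
Daylight saving runs 18 March – 26 October; the standard-time date in Othis, February 10, 2029, is outside that window, so Othis is on standard time at UTC−07:30.
09:30 UTC − 7h30m = 02:00 Othis.

02:00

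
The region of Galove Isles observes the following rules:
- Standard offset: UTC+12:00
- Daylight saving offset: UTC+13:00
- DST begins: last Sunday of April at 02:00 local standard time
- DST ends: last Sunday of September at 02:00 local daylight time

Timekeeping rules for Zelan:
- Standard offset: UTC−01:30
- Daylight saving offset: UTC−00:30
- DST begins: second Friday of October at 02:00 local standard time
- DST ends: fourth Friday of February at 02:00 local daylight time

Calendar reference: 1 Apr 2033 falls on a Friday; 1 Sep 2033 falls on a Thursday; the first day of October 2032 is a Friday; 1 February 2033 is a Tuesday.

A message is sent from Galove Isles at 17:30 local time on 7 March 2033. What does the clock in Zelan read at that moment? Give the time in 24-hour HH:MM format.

1 April 2033 is a Friday, so Sundays fall on 3, 10, 17, 24; the last is April 24.
1 September 2033 is a Thursday, so Sundays fall on 4, 11, 18, 25; the last is September 25.
7 March 2033 is outside the daylight-saving period (24 April – 25 September), so Galove Isles is on standard time, UTC+12:00.
17:30 Galove Isles − 12h = 05:30 UTC.
1 October 2032 is a Friday, so the first Friday is October 1 and the second is October 8.
1 February 2033 is a Tuesday, so the first Friday is February 4 and the fourth is February 25.
At the standard offset (UTC−01:30), 05:30 UTC − 1h30m = 04:00 Zelan standard time.
The standard-time date in Zelan, 7 March 2033, is outside the daylight-saving period (8 October 2032 – 25 February 2033), so Zelan is on standard time, UTC−01:30.
05:30 UTC − 1h30m = 04:00 Zelan.

04:00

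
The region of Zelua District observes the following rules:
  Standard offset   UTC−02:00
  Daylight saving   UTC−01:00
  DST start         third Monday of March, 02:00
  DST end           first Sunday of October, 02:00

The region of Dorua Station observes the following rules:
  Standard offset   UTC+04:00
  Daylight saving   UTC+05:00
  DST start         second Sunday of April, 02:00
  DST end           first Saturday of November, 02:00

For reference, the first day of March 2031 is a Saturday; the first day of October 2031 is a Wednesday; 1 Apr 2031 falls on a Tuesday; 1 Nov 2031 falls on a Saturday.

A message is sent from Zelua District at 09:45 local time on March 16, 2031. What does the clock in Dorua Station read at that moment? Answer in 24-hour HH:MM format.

15:45

1 March 2031 is a Saturday, so the first Monday is March 3 and the third is March 17.
1 October 2031 is a Wednesday, so the first Sunday is October 5.
March 16, 2031 does not fall between 17 March and 5 October, so daylight saving is not in effect and Zelua District is at UTC−02:00.
09:45 Zelua District + 2h = 11:45 UTC.
1 April 2031 is a Tuesday, so the first Sunday is April 6 and the second is April 13.
1 November 2031 is a Saturday, so the first Saturday is November 1.
At the standard offset (UTC+04:00), 11:45 UTC + 4h = 15:45 Dorua Station standard time.
Daylight saving runs 13 April – 1 November; the standard-time date in Dorua Station, March 16, 2031, is outside that window, so Dorua Station is on standard time at UTC+04:00.
11:45 UTC + 4h = 15:45 Dorua Station.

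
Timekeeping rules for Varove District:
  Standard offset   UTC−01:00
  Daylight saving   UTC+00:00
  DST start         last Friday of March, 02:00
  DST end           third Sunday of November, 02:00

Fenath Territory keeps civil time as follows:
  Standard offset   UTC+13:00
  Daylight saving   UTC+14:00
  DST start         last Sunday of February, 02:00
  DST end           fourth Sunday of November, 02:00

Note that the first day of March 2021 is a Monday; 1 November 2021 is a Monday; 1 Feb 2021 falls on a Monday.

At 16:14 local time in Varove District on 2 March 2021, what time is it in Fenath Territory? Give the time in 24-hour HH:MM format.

1 March 2021 is a Monday, so Fridays fall on 5, 12, 19, 26; the last is March 26.
1 November 2021 is a Monday, so the first Sunday is November 7 and the third is November 21.
Daylight saving runs 26 March – 21 November; 2 March 2021 is outside that window, so Varove District is on standard time at UTC−01:00.
16:14 Varove District + 1h = 17:14 UTC.
1 February 2021 is a Monday, so Sundays fall on 7, 14, 21, 28; the last is February 28.
1 November 2021 is a Monday, so the first Sunday is November 7 and the fourth is November 28.
At the standard offset (UTC+13:00), 17:14 UTC + 13h = 06:14 Fenath Territory standard time (rolling into the next day, 3 March 2021).
Daylight saving runs 28 February – 28 November; the standard-time date in Fenath Territory, 3 March 2021, is inside that window, so Fenath Territory is at UTC+14:00.
17:14 UTC + 14h = 07:14 Fenath Territory (rolling into the next day, 3 March 2021).

07:14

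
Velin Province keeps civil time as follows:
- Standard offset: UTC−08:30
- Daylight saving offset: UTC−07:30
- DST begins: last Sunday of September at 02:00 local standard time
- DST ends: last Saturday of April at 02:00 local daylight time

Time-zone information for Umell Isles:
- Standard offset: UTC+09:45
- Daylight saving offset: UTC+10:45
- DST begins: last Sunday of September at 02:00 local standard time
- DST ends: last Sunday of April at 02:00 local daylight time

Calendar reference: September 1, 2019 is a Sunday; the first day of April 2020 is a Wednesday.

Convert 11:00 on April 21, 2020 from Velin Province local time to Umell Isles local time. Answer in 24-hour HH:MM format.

1 September 2019 is a Sunday, so Sundays fall on 1, 8, 15, 22, 29; the last is September 29.
1 April 2020 is a Wednesday, so Saturdays fall on 4, 11, 18, 25; the last is April 25.
April 21, 2020 lies within the daylight-saving period (29 September 2019 – 25 April 2020), so Velin Province is on daylight time, UTC−07:30.
11:00 Velin Province + 7h30m = 18:30 UTC.
1 September 2019 is a Sunday, so Sundays fall on 1, 8, 15, 22, 29; the last is September 29.
1 April 2020 is a Wednesday, so Sundays fall on 5, 12, 19, 26; the last is April 26.
At the standard offset (UTC+09:45), 18:30 UTC + 9h45m = 04:15 Umell Isles standard time (rolling into the next day, 22 April 2020).
The standard-time date in Umell Isles, April 22, 2020, lies within the daylight-saving period (29 September 2019 – 26 April 2020), so Umell Isles is on daylight time, UTC+10:45.
18:30 UTC + 10h45m = 05:15 Umell Isles (rolling into the next day, 22 April 2020).

05:15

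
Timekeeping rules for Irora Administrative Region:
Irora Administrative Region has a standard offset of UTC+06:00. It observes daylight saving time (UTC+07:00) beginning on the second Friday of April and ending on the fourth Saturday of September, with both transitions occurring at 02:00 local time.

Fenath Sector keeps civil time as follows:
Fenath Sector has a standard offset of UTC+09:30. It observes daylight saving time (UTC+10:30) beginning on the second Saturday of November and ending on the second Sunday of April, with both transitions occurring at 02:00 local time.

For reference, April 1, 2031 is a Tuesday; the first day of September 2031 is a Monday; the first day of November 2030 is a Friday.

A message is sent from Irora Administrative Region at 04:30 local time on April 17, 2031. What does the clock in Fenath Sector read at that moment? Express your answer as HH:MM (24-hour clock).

1 April 2031 is a Tuesday, so the first Friday is April 4 and the second is April 11.
1 September 2031 is a Monday, so the first Saturday is September 6 and the fourth is September 27.
April 17, 2031 lies within the daylight-saving period (11 April – 27 September), so Irora Administrative Region is on daylight time, UTC+07:00.
04:30 Irora Administrative Region − 7h = 21:30 UTC (rolling into the previous day, 16 April 2031).
1 November 2030 is a Friday, so the first Saturday is November 2 and the second is November 9.
1 April 2031 is a Tuesday, so the first Sunday is April 6 and the second is April 13.
At the standard offset (UTC+09:30), 21:30 UTC + 9h30m = 07:00 Fenath Sector standard time (rolling into the next day, 17 April 2031).
The standard-time date in Fenath Sector, April 17, 2031, is outside the daylight-saving period (9 November 2030 – 13 April 2031), so Fenath Sector is on standard time, UTC+09:30.
21:30 UTC + 9h30m = 07:00 Fenath Sector (rolling into the next day, 17 April 2031).

07:00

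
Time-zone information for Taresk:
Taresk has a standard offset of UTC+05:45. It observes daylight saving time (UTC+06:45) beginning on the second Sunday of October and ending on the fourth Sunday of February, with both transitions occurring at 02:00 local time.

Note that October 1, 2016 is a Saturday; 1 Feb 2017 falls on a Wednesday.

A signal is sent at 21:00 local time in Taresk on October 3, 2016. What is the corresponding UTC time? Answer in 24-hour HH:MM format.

1 October 2016 is a Saturday, so the first Sunday is October 2 and the second is October 9.
1 February 2017 is a Wednesday, so the first Sunday is February 5 and the fourth is February 26.
October 3, 2016 does not fall between 9 October 2016 and 26 February 2017, so daylight saving is not in effect and Taresk is at UTC+05:45.
21:00 local − 5h45m = 15:15 UTC.

15:15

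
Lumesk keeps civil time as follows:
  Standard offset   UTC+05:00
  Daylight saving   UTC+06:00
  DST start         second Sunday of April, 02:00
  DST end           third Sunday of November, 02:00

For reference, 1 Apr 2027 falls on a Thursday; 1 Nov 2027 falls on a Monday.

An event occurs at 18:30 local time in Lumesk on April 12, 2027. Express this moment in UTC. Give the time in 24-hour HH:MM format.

12:30

1 April 2027 is a Thursday, so the first Sunday is April 4 and the second is April 11.
1 November 2027 is a Monday, so the first Sunday is November 7 and the third is November 21.
April 12, 2027 lies within the daylight-saving period (11 April – 21 November), so Lumesk is on daylight time, UTC+06:00.
18:30 local − 6h = 12:30 UTC.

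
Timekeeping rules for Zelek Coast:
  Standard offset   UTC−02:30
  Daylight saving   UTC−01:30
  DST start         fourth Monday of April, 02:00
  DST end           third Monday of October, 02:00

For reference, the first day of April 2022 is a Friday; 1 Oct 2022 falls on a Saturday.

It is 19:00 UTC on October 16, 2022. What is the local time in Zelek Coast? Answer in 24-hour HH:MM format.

1 April 2022 is a Friday, so the first Monday is April 4 and the fourth is April 25.
1 October 2022 is a Saturday, so the first Monday is October 3 and the third is October 17.
At the standard offset (UTC−02:30), 19:00 UTC − 2h30m = 16:30 Zelek Coast standard time.
Daylight saving runs 25 April – 17 October; the standard-time date in Zelek Coast, October 16, 2022, is inside that window, so Zelek Coast is at UTC−01:30.
19:00 UTC − 1h30m = 17:30 local.

17:30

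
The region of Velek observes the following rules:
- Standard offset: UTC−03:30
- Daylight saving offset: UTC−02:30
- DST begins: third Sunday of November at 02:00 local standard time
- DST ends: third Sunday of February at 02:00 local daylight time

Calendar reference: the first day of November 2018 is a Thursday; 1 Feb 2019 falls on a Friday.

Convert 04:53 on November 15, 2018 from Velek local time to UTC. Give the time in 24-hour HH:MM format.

08:23

1 November 2018 is a Thursday, so the first Sunday is November 4 and the third is November 18.
1 February 2019 is a Friday, so the first Sunday is February 3 and the third is February 17.
November 15, 2018 is outside the daylight-saving period (18 November 2018 – 17 February 2019), so Velek is on standard time, UTC−03:30.
04:53 local + 3h30m = 08:23 UTC.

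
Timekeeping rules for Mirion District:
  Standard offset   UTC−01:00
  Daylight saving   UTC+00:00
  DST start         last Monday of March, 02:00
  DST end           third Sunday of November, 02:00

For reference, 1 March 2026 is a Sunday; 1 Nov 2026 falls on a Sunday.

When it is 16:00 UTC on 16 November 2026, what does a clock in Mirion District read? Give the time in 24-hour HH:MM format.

15:00

1 March 2026 is a Sunday, so Mondays fall on 2, 9, 16, 23, 30; the last is March 30.
1 November 2026 is a Sunday, so the first Sunday is November 1 and the third is November 15.
At the standard offset (UTC−01:00), 16:00 UTC − 1h = 15:00 Mirion District standard time.
Daylight saving runs 30 March – 15 November; the standard-time date in Mirion District, 16 November 2026, is outside that window, so Mirion District is on standard time at UTC−01:00.
16:00 UTC − 1h = 15:00 local.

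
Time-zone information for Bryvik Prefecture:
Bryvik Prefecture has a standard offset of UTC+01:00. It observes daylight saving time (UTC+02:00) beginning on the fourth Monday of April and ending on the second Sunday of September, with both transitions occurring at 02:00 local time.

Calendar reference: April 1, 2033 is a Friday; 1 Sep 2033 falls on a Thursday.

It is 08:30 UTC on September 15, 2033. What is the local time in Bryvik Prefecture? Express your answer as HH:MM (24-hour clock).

09:30

1 April 2033 is a Friday, so the first Monday is April 4 and the fourth is April 25.
1 September 2033 is a Thursday, so the first Sunday is September 4 and the second is September 11.
At the standard offset (UTC+01:00), 08:30 UTC + 1h = 09:30 Bryvik Prefecture standard time.
Daylight saving runs 25 April – 11 September; the standard-time date in Bryvik Prefecture, September 15, 2033, is outside that window, so Bryvik Prefecture is on standard time at UTC+01:00.
08:30 UTC + 1h = 09:30 local.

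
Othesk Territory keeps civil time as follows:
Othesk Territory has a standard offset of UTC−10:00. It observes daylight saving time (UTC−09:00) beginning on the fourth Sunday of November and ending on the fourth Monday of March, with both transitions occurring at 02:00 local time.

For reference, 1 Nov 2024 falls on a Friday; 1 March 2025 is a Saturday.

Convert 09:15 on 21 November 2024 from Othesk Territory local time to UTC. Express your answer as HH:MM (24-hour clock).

1 November 2024 is a Friday, so the first Sunday is November 3 and the fourth is November 24.
1 March 2025 is a Saturday, so the first Monday is March 3 and the fourth is March 24.
21 November 2024 is outside the daylight-saving period (24 November 2024 – 24 March 2025), so Othesk Territory is on standard time, UTC−10:00.
09:15 local + 10h = 19:15 UTC.

19:15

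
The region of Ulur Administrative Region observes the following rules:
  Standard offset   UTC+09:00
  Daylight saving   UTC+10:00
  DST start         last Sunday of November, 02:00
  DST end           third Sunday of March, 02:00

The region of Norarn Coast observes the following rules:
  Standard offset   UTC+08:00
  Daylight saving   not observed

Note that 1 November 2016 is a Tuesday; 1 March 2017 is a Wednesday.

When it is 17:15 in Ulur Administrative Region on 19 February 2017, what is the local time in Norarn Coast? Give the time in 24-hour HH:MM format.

1 November 2016 is a Tuesday, so Sundays fall on 6, 13, 20, 27; the last is November 27.
1 March 2017 is a Wednesday, so the first Sunday is March 5 and the third is March 19.
19 February 2017 lies within the daylight-saving period (27 November 2016 – 19 March 2017), so Ulur Administrative Region is on daylight time, UTC+10:00.
17:15 Ulur Administrative Region − 10h = 07:15 UTC.
Norarn Coast stays on UTC+08:00 all year.
07:15 UTC + 8h = 15:15 Norarn Coast.

15:15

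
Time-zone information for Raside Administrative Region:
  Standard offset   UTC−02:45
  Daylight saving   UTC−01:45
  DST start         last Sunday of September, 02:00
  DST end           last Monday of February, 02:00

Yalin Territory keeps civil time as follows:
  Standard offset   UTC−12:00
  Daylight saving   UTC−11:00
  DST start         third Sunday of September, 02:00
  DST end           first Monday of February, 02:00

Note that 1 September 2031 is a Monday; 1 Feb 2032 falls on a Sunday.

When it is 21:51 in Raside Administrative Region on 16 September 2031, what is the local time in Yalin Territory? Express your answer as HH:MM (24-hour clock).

12:36

1 September 2031 is a Monday, so Sundays fall on 7, 14, 21, 28; the last is September 28.
1 February 2032 is a Sunday, so Mondays fall on 2, 9, 16, 23; the last is February 23.
Daylight saving runs 28 September 2031 – 23 February 2032; 16 September 2031 is outside that window, so Raside Administrative Region is on standard time at UTC−02:45.
21:51 Raside Administrative Region + 2h45m = 00:36 UTC (rolling into the next day, 17 September 2031).
1 September 2031 is a Monday, so the first Sunday is September 7 and the third is September 21.
1 February 2032 is a Sunday, so the first Monday is February 2.
At the standard offset (UTC−12:00), 00:36 UTC − 12h = 12:36 Yalin Territory standard time (rolling into the previous day, 16 September 2031).
Daylight saving runs 21 September 2031 – 2 February 2032; the standard-time date in Yalin Territory, 16 September 2031, is outside that window, so Yalin Territory is on standard time at UTC−12:00.
00:36 UTC − 12h = 12:36 Yalin Territory (rolling into the previous day, 16 September 2031).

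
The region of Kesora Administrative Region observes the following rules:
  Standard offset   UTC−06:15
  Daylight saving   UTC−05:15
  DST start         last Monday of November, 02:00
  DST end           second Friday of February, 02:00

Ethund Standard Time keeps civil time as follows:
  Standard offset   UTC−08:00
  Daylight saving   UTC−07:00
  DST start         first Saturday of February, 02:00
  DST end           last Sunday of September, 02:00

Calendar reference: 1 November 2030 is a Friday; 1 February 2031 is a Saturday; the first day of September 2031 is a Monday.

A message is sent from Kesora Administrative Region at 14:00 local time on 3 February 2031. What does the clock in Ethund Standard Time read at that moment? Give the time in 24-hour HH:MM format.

12:15

1 November 2030 is a Friday, so Mondays fall on 4, 11, 18, 25; the last is November 25.
1 February 2031 is a Saturday, so the first Friday is February 7 and the second is February 14.
3 February 2031 falls between 25 November 2030 and 14 February 2031, so daylight saving is in effect and Kesora Administrative Region is at UTC−05:15.
14:00 Kesora Administrative Region + 5h15m = 19:15 UTC.
1 February 2031 is a Saturday, so the first Saturday is February 1.
1 September 2031 is a Monday, so Sundays fall on 7, 14, 21, 28; the last is September 28.
At the standard offset (UTC−08:00), 19:15 UTC − 8h = 11:15 Ethund Standard Time standard time.
Daylight saving runs 1 February – 28 September; the standard-time date in Ethund Standard Time, 3 February 2031, is inside that window, so Ethund Standard Time is at UTC−07:00.
19:15 UTC − 7h = 12:15 Ethund Standard Time.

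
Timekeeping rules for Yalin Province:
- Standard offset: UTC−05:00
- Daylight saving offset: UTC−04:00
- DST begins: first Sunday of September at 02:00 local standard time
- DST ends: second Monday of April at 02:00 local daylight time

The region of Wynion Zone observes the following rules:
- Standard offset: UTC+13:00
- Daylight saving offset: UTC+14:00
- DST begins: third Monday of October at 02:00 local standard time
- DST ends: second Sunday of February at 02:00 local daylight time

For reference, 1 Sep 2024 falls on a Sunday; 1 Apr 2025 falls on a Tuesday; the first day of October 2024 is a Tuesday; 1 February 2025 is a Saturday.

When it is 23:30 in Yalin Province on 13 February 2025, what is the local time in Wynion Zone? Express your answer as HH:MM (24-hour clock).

1 September 2024 is a Sunday, so the first Sunday is September 1.
1 April 2025 is a Tuesday, so the first Monday is April 7 and the second is April 14.
Daylight saving runs 1 September 2024 – 14 April 2025; 13 February 2025 is inside that window, so Yalin Province is at UTC−04:00.
23:30 Yalin Province + 4h = 03:30 UTC (rolling into the next day, 14 February 2025).
1 October 2024 is a Tuesday, so the first Monday is October 7 and the third is October 21.
1 February 2025 is a Saturday, so the first Sunday is February 2 and the second is February 9.
At the standard offset (UTC+13:00), 03:30 UTC + 13h = 16:30 Wynion Zone standard time.
The standard-time date in Wynion Zone, 14 February 2025, does not fall between 21 October 2024 and 9 February 2025, so daylight saving is not in effect and Wynion Zone is at UTC+13:00.
03:30 UTC + 13h = 16:30 Wynion Zone.

16:30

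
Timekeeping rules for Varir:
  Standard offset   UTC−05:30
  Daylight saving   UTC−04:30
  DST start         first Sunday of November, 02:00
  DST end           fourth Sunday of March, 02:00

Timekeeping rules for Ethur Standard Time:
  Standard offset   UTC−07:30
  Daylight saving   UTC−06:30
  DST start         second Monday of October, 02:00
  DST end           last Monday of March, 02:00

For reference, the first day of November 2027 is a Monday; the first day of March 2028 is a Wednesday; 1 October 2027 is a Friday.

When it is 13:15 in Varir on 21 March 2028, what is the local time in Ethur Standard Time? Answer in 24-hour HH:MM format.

11:15

1 November 2027 is a Monday, so the first Sunday is November 7.
1 March 2028 is a Wednesday, so the first Sunday is March 5 and the fourth is March 26.
21 March 2028 falls between 7 November 2027 and 26 March 2028, so daylight saving is in effect and Varir is at UTC−04:30.
13:15 Varir + 4h30m = 17:45 UTC.
1 October 2027 is a Friday, so the first Monday is October 4 and the second is October 11.
1 March 2028 is a Wednesday, so Mondays fall on 6, 13, 20, 27; the last is March 27.
At the standard offset (UTC−07:30), 17:45 UTC − 7h30m = 10:15 Ethur Standard Time standard time.
The standard-time date in Ethur Standard Time, 21 March 2028, lies within the daylight-saving period (11 October 2027 – 27 March 2028), so Ethur Standard Time is on daylight time, UTC−06:30.
17:45 UTC − 6h30m = 11:15 Ethur Standard Time.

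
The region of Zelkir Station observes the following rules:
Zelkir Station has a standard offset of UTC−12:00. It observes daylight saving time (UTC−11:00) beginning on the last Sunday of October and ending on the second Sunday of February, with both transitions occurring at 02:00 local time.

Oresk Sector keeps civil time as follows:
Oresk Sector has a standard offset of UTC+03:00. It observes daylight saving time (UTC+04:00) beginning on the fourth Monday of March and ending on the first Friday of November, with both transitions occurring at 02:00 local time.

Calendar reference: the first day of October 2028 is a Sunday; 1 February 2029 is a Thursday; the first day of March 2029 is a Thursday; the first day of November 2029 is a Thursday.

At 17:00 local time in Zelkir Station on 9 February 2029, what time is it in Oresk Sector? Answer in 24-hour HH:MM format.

1 October 2028 is a Sunday, so Sundays fall on 1, 8, 15, 22, 29; the last is October 29.
1 February 2029 is a Thursday, so the first Sunday is February 4 and the second is February 11.
9 February 2029 falls between 29 October 2028 and 11 February 2029, so daylight saving is in effect and Zelkir Station is at UTC−11:00.
17:00 Zelkir Station + 11h = 04:00 UTC (rolling into the next day, 10 February 2029).
1 March 2029 is a Thursday, so the first Monday is March 5 and the fourth is March 26.
1 November 2029 is a Thursday, so the first Friday is November 2.
At the standard offset (UTC+03:00), 04:00 UTC + 3h = 07:00 Oresk Sector standard time.
The standard-time date in Oresk Sector, 10 February 2029, does not fall between 26 March and 2 November, so daylight saving is not in effect and Oresk Sector is at UTC+03:00.
04:00 UTC + 3h = 07:00 Oresk Sector.

07:00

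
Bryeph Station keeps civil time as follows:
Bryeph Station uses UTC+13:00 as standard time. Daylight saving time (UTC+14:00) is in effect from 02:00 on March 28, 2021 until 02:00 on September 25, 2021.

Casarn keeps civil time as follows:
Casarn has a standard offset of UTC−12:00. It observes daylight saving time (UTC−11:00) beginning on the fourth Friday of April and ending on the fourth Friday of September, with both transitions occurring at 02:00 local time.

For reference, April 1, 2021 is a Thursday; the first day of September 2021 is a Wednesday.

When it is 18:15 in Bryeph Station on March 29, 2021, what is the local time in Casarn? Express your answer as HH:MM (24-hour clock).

March 29, 2021 falls between 28 March and 25 September, so daylight saving is in effect and Bryeph Station is at UTC+14:00.
18:15 Bryeph Station − 14h = 04:15 UTC.
1 April 2021 is a Thursday, so the first Friday is April 2 and the fourth is April 23.
1 September 2021 is a Wednesday, so the first Friday is September 3 and the fourth is September 24.
At the standard offset (UTC−12:00), 04:15 UTC − 12h = 16:15 Casarn standard time (rolling into the previous day, 28 March 2021).
The standard-time date in Casarn, March 28, 2021, is outside the daylight-saving period (23 April – 24 September), so Casarn is on standard time, UTC−12:00.
04:15 UTC − 12h = 16:15 Casarn (rolling into the previous day, 28 March 2021).

16:15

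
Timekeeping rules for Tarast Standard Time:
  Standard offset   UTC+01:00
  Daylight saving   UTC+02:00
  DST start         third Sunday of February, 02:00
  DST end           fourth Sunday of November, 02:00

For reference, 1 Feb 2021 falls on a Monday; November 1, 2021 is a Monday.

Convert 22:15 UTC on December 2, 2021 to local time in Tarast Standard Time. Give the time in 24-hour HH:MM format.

1 February 2021 is a Monday, so the first Sunday is February 7 and the third is February 21.
1 November 2021 is a Monday, so the first Sunday is November 7 and the fourth is November 28.
At the standard offset (UTC+01:00), 22:15 UTC + 1h = 23:15 Tarast Standard Time standard time.
The standard-time date in Tarast Standard Time, December 2, 2021, does not fall between 21 February and 28 November, so daylight saving is not in effect and Tarast Standard Time is at UTC+01:00.
22:15 UTC + 1h = 23:15 local.

23:15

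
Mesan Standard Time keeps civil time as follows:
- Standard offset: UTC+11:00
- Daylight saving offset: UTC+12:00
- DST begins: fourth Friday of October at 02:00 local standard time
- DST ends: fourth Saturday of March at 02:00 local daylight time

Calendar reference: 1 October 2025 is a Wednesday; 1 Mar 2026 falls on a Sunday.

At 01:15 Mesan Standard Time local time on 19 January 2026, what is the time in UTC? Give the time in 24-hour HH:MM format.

13:15

1 October 2025 is a Wednesday, so the first Friday is October 3 and the fourth is October 24.
1 March 2026 is a Sunday, so the first Saturday is March 7 and the fourth is March 28.
19 January 2026 lies within the daylight-saving period (24 October 2025 – 28 March 2026), so Mesan Standard Time is on daylight time, UTC+12:00.
01:15 local − 12h = 13:15 UTC (rolling into the previous day, 18 January 2026).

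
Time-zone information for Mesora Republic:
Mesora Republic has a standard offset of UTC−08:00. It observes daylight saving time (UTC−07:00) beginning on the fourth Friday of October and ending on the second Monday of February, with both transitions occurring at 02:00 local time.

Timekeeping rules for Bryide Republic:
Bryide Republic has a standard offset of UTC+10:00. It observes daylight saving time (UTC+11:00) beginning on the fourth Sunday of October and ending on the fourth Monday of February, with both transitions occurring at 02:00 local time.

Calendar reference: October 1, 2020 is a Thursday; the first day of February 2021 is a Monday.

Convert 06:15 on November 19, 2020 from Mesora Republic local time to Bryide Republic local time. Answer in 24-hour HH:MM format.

00:15

1 October 2020 is a Thursday, so the first Friday is October 2 and the fourth is October 23.
1 February 2021 is a Monday, so the first Monday is February 1 and the second is February 8.
Daylight saving runs 23 October 2020 – 8 February 2021; November 19, 2020 is inside that window, so Mesora Republic is at UTC−07:00.
06:15 Mesora Republic + 7h = 13:15 UTC.
1 October 2020 is a Thursday, so the first Sunday is October 4 and the fourth is October 25.
1 February 2021 is a Monday, so the first Monday is February 1 and the fourth is February 22.
At the standard offset (UTC+10:00), 13:15 UTC + 10h = 23:15 Bryide Republic standard time.
The standard-time date in Bryide Republic, November 19, 2020, falls between 25 October 2020 and 22 February 2021, so daylight saving is in effect and Bryide Republic is at UTC+11:00.
13:15 UTC + 11h = 00:15 Bryide Republic (rolling into the next day, 20 November 2020).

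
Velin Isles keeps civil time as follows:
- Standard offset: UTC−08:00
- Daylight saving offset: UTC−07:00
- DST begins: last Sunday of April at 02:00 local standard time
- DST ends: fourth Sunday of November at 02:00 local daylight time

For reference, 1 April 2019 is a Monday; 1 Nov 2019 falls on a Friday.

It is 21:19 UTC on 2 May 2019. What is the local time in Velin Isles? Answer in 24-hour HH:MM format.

14:19

1 April 2019 is a Monday, so Sundays fall on 7, 14, 21, 28; the last is April 28.
1 November 2019 is a Friday, so the first Sunday is November 3 and the fourth is November 24.
At the standard offset (UTC−08:00), 21:19 UTC − 8h = 13:19 Velin Isles standard time.
Daylight saving runs 28 April – 24 November; the standard-time date in Velin Isles, 2 May 2019, is inside that window, so Velin Isles is at UTC−07:00.
21:19 UTC − 7h = 14:19 local.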